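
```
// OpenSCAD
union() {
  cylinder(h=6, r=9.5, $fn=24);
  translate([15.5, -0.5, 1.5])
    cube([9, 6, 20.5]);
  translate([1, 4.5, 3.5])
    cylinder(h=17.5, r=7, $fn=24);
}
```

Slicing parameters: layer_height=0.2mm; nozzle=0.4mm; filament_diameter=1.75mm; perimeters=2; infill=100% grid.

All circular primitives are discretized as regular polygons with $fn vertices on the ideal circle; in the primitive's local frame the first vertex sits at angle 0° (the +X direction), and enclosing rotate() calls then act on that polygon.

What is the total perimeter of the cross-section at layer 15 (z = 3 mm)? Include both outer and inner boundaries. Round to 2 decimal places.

89.52 mm

At z = 3 mm: the r=9.5 cylinder gives a regular 24-gon of circumradius 9.5 (constant along its height) (perimeter = 2·24·9.500·sin(180°/24) = 59.52 mm); the cube at (15.5, -0.5) (footprint 9×6) is included at this height (perimeter 30.00 mm); the cylinder at (1, 4.5) is not intersected at this z (z outside [3.5, 21]); Taking the union: the 2 present regions are separate (no shared area or edge), so areas and boundary lengths simply add and each stays a separate island — boundary = 89.52 mm. Overall, the cross-section has 2 separate islands. Total boundary length (outer) = 89.52 mm.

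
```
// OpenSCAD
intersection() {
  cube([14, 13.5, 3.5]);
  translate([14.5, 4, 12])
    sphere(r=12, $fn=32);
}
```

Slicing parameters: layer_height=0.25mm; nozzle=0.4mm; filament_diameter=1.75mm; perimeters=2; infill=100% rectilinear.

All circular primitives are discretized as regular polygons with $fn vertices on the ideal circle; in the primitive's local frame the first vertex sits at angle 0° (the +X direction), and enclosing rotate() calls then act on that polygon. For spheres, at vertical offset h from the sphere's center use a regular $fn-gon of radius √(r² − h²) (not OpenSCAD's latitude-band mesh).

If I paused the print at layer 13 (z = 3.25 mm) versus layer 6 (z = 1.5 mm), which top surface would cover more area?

Layer 13 (z = 3.25): the cube is present — its section is the full 14×13.5 rectangle (area 189.00 mm²); the r=12 sphere at (14.5, 4) contributes a regular 32-gon of circumradius √(12²−8.75²) = 8.212 (area = (32/2)·8.212²·sin(360°/32) = 210.50 mm²); After intersecting: the r=12 sphere at (14.5, 4) partially overlaps the 14×13.5 cube; clipping to the common part keeps 77.92 mm² — area = 77.92 mm². So its area = 77.92 mm². Layer 6 (z = 1.5): the 14×13.5 cube contributes its full rectangle (area 189.00 mm²); the sphere at (14.5, 4): section is a regular 32-gon, circumradius = √(r²−h²) = √(12²−10.5²) = 5.809 (area = (32/2)·5.809²·sin(360°/32) = 105.35 mm²); After intersecting: the r=12 sphere at (14.5, 4) partially overlaps the 14×13.5 cube; clipping to the common part keeps 42.60 mm² — area = 42.60 mm². So its area = 42.60 mm². Layer 13 is larger (77.92 vs 42.60 mm²).

layer 13 (z = 3.25 mm)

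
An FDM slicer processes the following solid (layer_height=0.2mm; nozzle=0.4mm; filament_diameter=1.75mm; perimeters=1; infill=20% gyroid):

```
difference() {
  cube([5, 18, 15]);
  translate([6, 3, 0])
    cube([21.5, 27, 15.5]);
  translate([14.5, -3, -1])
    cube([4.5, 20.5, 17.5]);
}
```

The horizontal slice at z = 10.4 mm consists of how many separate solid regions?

At z = 10.4 mm: the cube is present — its section is the full 5×18 rectangle; the cube at (6, 3) is present — its section is the full 21.5×27 rectangle; the cube at (14.5, -3) (footprint 4.5×20.5) is included at this height; After the difference (first − rest): starting from the 5×18 cube, the 21.5×27 cube at (6, 3) misses the remaining region (no effect); the 4.5×20.5 cube at (14.5, -3) misses the remaining region (no effect) — 1 connected region. The result has 1 disconnected region.

1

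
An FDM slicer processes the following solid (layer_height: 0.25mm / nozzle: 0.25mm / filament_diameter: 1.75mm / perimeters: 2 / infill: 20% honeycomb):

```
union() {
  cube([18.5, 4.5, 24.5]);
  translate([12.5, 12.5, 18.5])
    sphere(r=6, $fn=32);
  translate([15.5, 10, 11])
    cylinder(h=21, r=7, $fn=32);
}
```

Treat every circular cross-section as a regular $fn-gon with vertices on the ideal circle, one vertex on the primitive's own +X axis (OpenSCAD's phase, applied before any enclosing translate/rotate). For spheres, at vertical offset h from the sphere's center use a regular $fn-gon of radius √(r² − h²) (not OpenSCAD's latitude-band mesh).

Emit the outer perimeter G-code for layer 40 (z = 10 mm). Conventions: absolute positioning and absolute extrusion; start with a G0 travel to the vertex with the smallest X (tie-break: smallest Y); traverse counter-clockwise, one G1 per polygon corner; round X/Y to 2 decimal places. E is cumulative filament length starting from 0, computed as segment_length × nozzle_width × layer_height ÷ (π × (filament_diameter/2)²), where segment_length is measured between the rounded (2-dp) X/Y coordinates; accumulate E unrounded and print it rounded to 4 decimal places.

At z = 10 mm: the 18.5×4.5 cube contributes its full rectangle; the sphere at (12.5, 12.5) is absent (|z−center|=8.500 > r=6); the cylinder at (15.5, 10) does not reach this height (z outside [11, 32]); Taking the union: only the 18.5×4.5 cube is present, so the union is just that shape — 1 connected region. The outline is a single polygon with 4 vertices. Extrusion per mm of travel: 0.25 × 0.25 / (π × 0.875²) = 0.025984. Accumulating E over each segment gives final E = 1.1953.

G0 X0.00 Y0.00 Z10.00
G1 X18.50 Y0.00 E0.4807
G1 X18.50 Y4.50 E0.5976
G1 X0.00 Y4.50 E1.0784
G1 X0.00 Y0.00 E1.1953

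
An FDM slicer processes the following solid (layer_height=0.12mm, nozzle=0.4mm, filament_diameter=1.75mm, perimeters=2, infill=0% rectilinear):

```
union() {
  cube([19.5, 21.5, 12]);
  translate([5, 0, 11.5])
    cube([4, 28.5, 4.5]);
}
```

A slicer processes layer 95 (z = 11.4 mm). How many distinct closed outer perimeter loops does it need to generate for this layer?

At z = 11.4 mm: the 19.5×21.5 cube contributes its full rectangle; the cube at (5, 0) is not intersected at this z (z outside [11.5, 16]); Combining (union): only the 19.5×21.5 cube is present, so the union is just that shape — 1 connected region. The result has 1 disconnected region.

1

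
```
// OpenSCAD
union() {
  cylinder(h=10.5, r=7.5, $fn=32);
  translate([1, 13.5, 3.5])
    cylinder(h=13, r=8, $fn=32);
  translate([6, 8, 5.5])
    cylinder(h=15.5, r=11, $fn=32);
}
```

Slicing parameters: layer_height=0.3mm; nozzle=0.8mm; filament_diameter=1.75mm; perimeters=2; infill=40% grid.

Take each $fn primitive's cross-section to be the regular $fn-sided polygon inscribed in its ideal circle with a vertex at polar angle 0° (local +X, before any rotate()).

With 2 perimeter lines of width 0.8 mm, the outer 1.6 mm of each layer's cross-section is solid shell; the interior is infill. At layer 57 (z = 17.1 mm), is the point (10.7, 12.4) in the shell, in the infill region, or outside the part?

infill

At z = 17.1 mm: the cylinder is not intersected at this z (z outside [0, 10.5]); the cylinder at (1, 13.5) is absent (z outside [3.5, 16.5]); the cylinder at (6, 8): section is a regular 32-gon, circumradius r=11; Combining (union): only the r=11 cylinder at (6, 8) is present, so the union is just that shape — 1 connected region. Overall, the cross-section is a single solid region. The nearest boundary edge runs (15.15, 14.11)→(13.78, 15.78); distance from the point to it = 4.52 mm. The point is inside the cross-section and 4.52 mm from the nearest boundary — more than the 1.6 mm shell width (2 × 0.8), so it's in the infill interior.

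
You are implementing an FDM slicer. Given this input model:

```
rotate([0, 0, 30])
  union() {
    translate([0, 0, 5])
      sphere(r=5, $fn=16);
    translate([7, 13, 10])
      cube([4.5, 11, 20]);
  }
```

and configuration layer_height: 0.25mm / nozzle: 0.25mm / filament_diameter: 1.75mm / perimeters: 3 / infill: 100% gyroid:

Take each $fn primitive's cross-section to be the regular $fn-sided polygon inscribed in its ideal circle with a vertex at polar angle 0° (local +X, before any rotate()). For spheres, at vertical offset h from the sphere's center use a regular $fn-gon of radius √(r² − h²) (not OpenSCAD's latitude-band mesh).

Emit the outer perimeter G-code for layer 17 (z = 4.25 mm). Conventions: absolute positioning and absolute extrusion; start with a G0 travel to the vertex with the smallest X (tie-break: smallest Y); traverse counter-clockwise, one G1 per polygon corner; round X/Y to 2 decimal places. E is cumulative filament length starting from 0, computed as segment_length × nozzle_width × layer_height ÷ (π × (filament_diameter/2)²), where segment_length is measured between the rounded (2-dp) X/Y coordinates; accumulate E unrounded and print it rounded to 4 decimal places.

At z = 4.25 mm: the sphere: section is a regular 16-gon, circumradius = √(r²−h²) = √(5²−0.75²) = 4.943; the cube at (7, 13) does not reach this height (z outside [10, 30]); Merging all regions: only the r=5 sphere is present, so the union is just that shape — 1 connected region; (whole slice rotated 30° about Z — lengths, areas and connectivity unchanged). The outline is a single polygon with 16 vertices. Extrusion per mm of travel: 0.25 × 0.25 / (π × 0.875²) = 0.025984. Accumulating E over each segment gives final E = 0.8016.

G0 X-4.90 Y-0.65 Z4.25
G1 X-4.28 Y-2.47 E0.0500
G1 X-3.01 Y-3.92 E0.1000
G1 X-1.28 Y-4.77 E0.1501
G1 X0.65 Y-4.90 E0.2004
G1 X2.47 Y-4.28 E0.2504
G1 X3.92 Y-3.01 E0.3004
G1 X4.77 Y-1.28 E0.3505
G1 X4.90 Y0.65 E0.4008
G1 X4.28 Y2.47 E0.4508
G1 X3.01 Y3.92 E0.5008
G1 X1.28 Y4.77 E0.5509
G1 X-0.65 Y4.90 E0.6012
G1 X-2.47 Y4.28 E0.6511
G1 X-3.92 Y3.01 E0.7012
G1 X-4.77 Y1.28 E0.7513
G1 X-4.90 Y-0.65 E0.8016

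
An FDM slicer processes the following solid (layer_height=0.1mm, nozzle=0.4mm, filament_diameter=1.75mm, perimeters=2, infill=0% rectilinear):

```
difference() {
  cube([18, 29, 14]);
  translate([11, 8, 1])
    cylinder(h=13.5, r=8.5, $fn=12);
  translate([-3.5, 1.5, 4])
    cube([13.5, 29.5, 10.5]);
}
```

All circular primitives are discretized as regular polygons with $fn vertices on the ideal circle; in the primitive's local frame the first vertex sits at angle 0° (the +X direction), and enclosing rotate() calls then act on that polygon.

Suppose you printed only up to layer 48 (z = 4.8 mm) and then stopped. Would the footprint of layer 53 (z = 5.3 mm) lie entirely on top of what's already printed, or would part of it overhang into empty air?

entirely on top

Compare the two slices. At z = 4.8: the cube (footprint 18×29) is included at this height (area 522.00 mm²); the r=8.5 cylinder at (11, 8) contributes a regular 12-gon of circumradius 8.5 (area = (12/2)·8.500²·sin(360°/12) = 216.75 mm²); the 13.5×29.5 cube at (-3.5, 1.5) contributes its full rectangle (area 398.25 mm²); Subtracting the remaining from the first: starting from the 18×29 cube (522.00 mm²), the r=8.5 cylinder at (11, 8) partially overlaps it — only the 207.78 mm² overlap (of its 216.75 mm²) is removed, clipping the outline; the 13.5×29.5 cube at (-3.5, 1.5) partially overlaps it — only the 187.94 mm² overlap (of its 398.25 mm²) is removed, clipping the outline — area = 126.28 mm². At z = 5.3: the 18×29 cube contributes its full rectangle (area 522.00 mm²); the cylinder at (11, 8): section is a regular 12-gon, circumradius r=8.5 (area = (12/2)·8.500²·sin(360°/12) = 216.75 mm²); the 13.5×29.5 cube at (-3.5, 1.5) contributes its full rectangle (area 398.25 mm²); Taking the first minus the rest: starting from the 18×29 cube (522.00 mm²), the r=8.5 cylinder at (11, 8) partially overlaps it — only the 207.78 mm² overlap (of its 216.75 mm²) is removed, clipping the outline; the 13.5×29.5 cube at (-3.5, 1.5) partially overlaps it — only the 187.94 mm² overlap (of its 398.25 mm²) is removed, clipping the outline — area = 126.28 mm². Checking containment: the cross-section at z = 5.3 is a subset of the cross-section at z = 4.8.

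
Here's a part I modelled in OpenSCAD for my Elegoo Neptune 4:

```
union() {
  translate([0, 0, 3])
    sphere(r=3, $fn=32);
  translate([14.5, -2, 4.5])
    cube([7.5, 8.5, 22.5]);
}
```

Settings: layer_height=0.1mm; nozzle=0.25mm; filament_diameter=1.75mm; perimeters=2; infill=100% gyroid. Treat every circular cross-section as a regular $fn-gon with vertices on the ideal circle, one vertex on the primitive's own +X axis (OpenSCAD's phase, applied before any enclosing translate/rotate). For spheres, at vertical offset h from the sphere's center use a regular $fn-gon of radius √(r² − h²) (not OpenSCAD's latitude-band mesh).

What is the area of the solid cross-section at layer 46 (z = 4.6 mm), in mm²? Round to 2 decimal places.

83.85 mm²

At z = 4.6 mm: the sphere: section is a regular 32-gon, circumradius = √(r²−h²) = √(3²−1.6²) = 2.538 (area = (32/2)·2.538²·sin(360°/32) = 20.10 mm²); the cube at (14.5, -2) (footprint 7.5×8.5) is included at this height (area 63.75 mm²); Combining (union): the 2 present regions are separate (no shared area or edge), so areas and boundary lengths simply add and each stays a separate island — area = 83.85 mm². Overall, the cross-section has 2 separate islands. Net area = 83.85 mm².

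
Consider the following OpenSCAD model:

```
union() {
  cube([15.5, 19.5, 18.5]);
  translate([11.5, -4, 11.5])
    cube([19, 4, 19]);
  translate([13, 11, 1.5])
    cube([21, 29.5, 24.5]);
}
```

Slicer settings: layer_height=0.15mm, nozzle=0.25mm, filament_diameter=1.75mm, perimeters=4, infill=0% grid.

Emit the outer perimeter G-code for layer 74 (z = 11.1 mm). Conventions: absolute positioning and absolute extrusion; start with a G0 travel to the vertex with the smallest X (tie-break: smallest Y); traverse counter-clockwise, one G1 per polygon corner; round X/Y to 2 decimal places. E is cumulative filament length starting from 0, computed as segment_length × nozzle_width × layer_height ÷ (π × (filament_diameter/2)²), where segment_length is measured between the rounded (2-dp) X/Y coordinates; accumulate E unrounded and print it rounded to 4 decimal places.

G0 X0.00 Y0.00 Z11.10
G1 X15.50 Y0.00 E0.2417
G1 X15.50 Y11.00 E0.4132
G1 X34.00 Y11.00 E0.7016
G1 X34.00 Y40.50 E1.1615
G1 X13.00 Y40.50 E1.4889
G1 X13.00 Y19.50 E1.8163
G1 X0.00 Y19.50 E2.0190
G1 X0.00 Y0.00 E2.3230

At z = 11.1 mm: the cube is present — its section is the full 15.5×19.5 rectangle; the cube at (11.5, -4) is not intersected at this z (z outside [11.5, 30.5]); the cube at (13, 11) (footprint 21×29.5) is included at this height; Combining (union): the regions partially overlap (shared area 21.25 mm²), so overlapping operands fuse into one piece — 1 connected region. The outline is a single polygon with 8 vertices. Extrusion per mm of travel: 0.25 × 0.15 / (π × 0.875²) = 0.015591. Accumulating E over each segment gives final E = 2.3230.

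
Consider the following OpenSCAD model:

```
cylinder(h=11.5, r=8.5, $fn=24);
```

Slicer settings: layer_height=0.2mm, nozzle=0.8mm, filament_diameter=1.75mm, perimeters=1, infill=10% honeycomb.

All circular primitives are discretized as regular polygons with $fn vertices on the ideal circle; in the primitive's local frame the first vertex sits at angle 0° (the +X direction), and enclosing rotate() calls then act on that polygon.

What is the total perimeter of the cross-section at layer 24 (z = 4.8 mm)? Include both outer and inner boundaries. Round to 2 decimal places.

53.25 mm

At z = 4.8 mm: the r=8.5 cylinder gives a regular 24-gon of circumradius 8.5 (constant along its height) (perimeter = 2·24·8.500·sin(180°/24) = 53.25 mm). Overall, the cross-section is a single solid region. Total boundary length (outer) = 53.25 mm.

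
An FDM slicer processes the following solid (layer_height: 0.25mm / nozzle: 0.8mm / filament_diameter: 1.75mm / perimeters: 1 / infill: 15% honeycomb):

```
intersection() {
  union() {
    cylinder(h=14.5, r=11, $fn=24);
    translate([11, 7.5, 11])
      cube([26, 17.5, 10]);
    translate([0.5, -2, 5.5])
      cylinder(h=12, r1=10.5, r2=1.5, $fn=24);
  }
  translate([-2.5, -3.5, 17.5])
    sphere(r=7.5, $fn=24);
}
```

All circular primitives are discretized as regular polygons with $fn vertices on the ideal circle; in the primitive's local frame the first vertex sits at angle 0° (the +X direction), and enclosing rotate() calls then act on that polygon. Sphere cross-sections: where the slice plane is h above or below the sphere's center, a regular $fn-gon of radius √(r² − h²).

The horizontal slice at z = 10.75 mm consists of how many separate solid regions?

1

At z = 10.75 mm: the cylinder: section is a regular 24-gon, circumradius r=11; the cube at (11, 7.5) is not intersected at this z (z outside [11, 21]); the cone at (0.5, -2): at t=0.438 of its height the radius interpolates to r₁+(r₂−r₁)t = 6.562, giving a regular 24-gon of that circumradius; Combining (union): the cone at (0.5, -2) lies entirely inside the r=11 cylinder, so the union is just the r=11 cylinder — 1 connected region; the r=7.5 sphere at (-2.5, -3.5) contributes a regular 24-gon of circumradius √(7.5²−6.75²) = 3.269; After intersecting: the r=7.5 sphere at (-2.5, -3.5) lies inside the result so far, so the common part is the r=7.5 sphere at (-2.5, -3.5) itself — 1 connected region. The result has 1 disconnected region.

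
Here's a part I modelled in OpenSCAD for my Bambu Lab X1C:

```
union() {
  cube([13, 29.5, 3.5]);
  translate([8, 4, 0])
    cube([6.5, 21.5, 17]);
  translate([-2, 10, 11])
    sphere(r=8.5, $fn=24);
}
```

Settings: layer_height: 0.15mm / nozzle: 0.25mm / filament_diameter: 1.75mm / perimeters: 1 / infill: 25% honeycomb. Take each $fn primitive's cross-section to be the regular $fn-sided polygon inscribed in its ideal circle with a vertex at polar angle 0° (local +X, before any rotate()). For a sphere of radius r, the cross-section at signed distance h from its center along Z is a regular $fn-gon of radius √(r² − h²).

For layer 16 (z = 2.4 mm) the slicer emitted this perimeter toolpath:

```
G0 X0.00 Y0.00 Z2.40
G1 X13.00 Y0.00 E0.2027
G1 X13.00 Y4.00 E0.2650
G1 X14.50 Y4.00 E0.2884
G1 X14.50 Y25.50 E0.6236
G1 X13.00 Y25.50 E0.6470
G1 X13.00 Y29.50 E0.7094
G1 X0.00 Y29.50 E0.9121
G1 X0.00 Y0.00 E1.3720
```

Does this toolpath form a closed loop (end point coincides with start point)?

Start point (G0): (0.00, 0.00). End point (last G1): the path returns to the start — closed.

yes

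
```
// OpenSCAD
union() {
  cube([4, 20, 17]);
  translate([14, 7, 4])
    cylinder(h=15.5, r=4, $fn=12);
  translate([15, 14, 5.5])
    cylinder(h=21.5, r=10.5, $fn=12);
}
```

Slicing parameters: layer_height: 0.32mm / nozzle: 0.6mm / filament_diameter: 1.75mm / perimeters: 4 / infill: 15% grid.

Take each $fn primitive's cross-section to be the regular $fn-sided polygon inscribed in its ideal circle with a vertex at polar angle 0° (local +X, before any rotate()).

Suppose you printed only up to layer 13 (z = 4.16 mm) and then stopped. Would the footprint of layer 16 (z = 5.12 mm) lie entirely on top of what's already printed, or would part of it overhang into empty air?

Compare the two slices. At z = 4.16: the cube (footprint 4×20) is included at this height (area 80.00 mm²); the r=4 cylinder at (14, 7) gives a regular 12-gon of circumradius 4 (constant along its height) (area = (12/2)·4.000²·sin(360°/12) = 48.00 mm²); the cylinder at (15, 14) does not reach this height (z outside [5.5, 27]); Taking the union: the 2 present regions are separate (no shared area or edge), so areas and boundary lengths simply add and each stays a separate island — area = 128.00 mm². At z = 5.12: the 4×20 cube contributes its full rectangle (area 80.00 mm²); the r=4 cylinder at (14, 7) gives a regular 12-gon of circumradius 4 (constant along its height) (area = (12/2)·4.000²·sin(360°/12) = 48.00 mm²); the cylinder at (15, 14) is absent (z outside [5.5, 27]); Taking the union: the 2 present regions are separate (no shared area or edge), so areas and boundary lengths simply add and each stays a separate island — area = 128.00 mm². Checking containment: the cross-section at z = 5.12 is a subset of the cross-section at z = 4.16.

entirely on top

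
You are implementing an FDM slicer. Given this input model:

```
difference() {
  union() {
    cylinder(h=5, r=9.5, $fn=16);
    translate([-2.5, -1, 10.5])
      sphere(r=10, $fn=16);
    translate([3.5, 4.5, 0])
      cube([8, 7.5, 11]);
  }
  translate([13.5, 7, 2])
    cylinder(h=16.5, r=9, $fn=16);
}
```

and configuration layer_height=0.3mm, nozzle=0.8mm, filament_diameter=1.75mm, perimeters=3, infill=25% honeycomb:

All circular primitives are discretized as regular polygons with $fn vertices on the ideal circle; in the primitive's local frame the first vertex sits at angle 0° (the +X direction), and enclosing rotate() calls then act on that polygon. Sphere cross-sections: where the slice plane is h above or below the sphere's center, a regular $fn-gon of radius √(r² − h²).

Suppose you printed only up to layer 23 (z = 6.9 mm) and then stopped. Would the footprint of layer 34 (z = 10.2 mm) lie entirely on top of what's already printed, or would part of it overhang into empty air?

Compare the two slices. At z = 6.9: the cylinder does not reach this height (z outside [0, 5]); the sphere at (-2.5, -1): section is a regular 16-gon, circumradius = √(r²−h²) = √(10²−3.6²) = 9.330 (area = (16/2)·9.330²·sin(360°/16) = 266.47 mm²); the 8×7.5 cube at (3.5, 4.5) contributes its full rectangle (area 60.00 mm²); Taking the union: the regions partially overlap — summed areas 326.47 mm² minus the doubly-counted overlap 1.18 mm² gives 325.29 mm² — area = 325.29 mm²; the r=9 cylinder at (13.5, 7) gives a regular 16-gon of circumradius 9 (constant along its height) (area = (16/2)·9.000²·sin(360°/16) = 247.98 mm²); Subtracting the remaining from the first: starting from the result so far (325.29 mm²), the r=9 cylinder at (13.5, 7) partially overlaps it — only the 49.26 mm² overlap (of its 247.98 mm²) is removed, clipping the outline — area = 276.04 mm². At z = 10.2: the cylinder is not intersected at this z (z outside [0, 5]); the sphere at (-2.5, -1): section is a regular 16-gon, circumradius = √(r²−h²) = √(10²−0.3²) = 9.995 (area = (16/2)·9.995²·sin(360°/16) = 305.87 mm²); the 8×7.5 cube at (3.5, 4.5) contributes its full rectangle (area 60.00 mm²); Taking the union: the regions partially overlap — summed areas 365.87 mm² minus the doubly-counted overlap 2.88 mm² gives 362.99 mm² — area = 362.99 mm²; the r=9 cylinder at (13.5, 7) contributes a regular 16-gon of circumradius 9 (area = (16/2)·9.000²·sin(360°/16) = 247.98 mm²); Taking the first minus the rest: starting from that combined region (362.99 mm²), the r=9 cylinder at (13.5, 7) partially overlaps it — only the 51.59 mm² overlap (of its 247.98 mm²) is removed, clipping the outline — area = 311.40 mm². Checking containment: at z = 10.2 the cross-section extends beyond the z = 6.9 cross-section by about 35.37 mm².

part overhangs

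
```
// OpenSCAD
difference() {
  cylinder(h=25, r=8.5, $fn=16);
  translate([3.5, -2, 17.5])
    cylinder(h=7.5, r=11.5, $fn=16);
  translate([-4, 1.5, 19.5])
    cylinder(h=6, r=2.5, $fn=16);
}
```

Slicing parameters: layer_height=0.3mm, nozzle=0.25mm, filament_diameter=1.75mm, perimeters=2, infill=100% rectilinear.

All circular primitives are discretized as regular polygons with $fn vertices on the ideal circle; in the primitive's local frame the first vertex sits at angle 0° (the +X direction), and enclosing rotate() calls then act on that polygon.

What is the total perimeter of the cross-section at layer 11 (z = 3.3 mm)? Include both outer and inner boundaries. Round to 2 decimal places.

At z = 3.3 mm: the r=8.5 cylinder gives a regular 16-gon of circumradius 8.5 (constant along its height) (perimeter = 2·16·8.500·sin(180°/16) = 53.06 mm); the cylinder at (3.5, -2) is not intersected at this z (z outside [17.5, 25]); the cylinder at (-4, 1.5) is not intersected at this z (z outside [19.5, 25.5]); Subtracting the remaining from the first: none of the subtracted shapes is present at this height, so the r=8.5 cylinder is unchanged — boundary = 53.06 mm. Overall, the cross-section is a single solid region. Total boundary length (outer) = 53.06 mm.

53.06 mm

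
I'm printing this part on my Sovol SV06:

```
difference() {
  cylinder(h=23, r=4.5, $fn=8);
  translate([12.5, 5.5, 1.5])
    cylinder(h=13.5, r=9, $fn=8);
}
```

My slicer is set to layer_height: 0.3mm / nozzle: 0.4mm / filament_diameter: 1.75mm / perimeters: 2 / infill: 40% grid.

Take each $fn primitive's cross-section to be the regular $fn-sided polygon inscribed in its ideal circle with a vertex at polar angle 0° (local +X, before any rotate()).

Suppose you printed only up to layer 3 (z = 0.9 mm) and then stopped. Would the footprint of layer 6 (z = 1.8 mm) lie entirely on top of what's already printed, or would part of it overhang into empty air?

Compare the two slices. At z = 0.9: the r=4.5 cylinder contributes a regular 8-gon of circumradius 4.5 (area = (8/2)·4.500²·sin(360°/8) = 57.28 mm²); the cylinder at (12.5, 5.5) is absent (z outside [1.5, 15]); Taking the first minus the rest: none of the subtracted shapes is present at this height, so the r=4.5 cylinder is unchanged — area = 57.28 mm². At z = 1.8: the cylinder: section is a regular 8-gon, circumradius r=4.5 (area = (8/2)·4.500²·sin(360°/8) = 57.28 mm²); the cylinder at (12.5, 5.5): section is a regular 8-gon, circumradius r=9 (area = (8/2)·9.000²·sin(360°/8) = 229.10 mm²); Taking the first minus the rest: starting from the r=4.5 cylinder (57.28 mm²), the r=9 cylinder at (12.5, 5.5) misses the remaining region (no effect) — area = 57.28 mm². Checking containment: the cross-section at z = 1.8 is a subset of the cross-section at z = 0.9.

entirely on top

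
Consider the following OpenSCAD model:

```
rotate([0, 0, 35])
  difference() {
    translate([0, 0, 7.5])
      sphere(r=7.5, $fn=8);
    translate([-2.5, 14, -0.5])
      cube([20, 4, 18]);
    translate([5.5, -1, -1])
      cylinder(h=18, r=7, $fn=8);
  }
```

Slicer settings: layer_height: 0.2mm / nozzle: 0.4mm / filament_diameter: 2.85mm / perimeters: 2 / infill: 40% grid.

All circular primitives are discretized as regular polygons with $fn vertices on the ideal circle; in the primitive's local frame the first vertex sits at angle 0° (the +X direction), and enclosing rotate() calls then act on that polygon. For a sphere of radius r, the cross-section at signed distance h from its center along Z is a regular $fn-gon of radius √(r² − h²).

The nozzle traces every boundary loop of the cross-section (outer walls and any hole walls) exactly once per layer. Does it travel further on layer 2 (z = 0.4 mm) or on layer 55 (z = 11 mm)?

Layer 2 (z = 0.4): the r=7.5 sphere slices to a regular 8-gon of circumradius 2.417 (√(r²−h²) with h=7.1 from center) (perimeter = 2·8·2.417·sin(180°/8) = 14.80 mm); the cube at (-2.5, 14) is present — its section is the full 20×4 rectangle (perimeter 48.00 mm); the cylinder at (5.5, -1): section is a regular 8-gon, circumradius r=7 (perimeter = 2·8·7.000·sin(180°/8) = 42.86 mm); Subtracting the remaining from the first: starting from the r=7.5 sphere, the 20×4 cube at (-2.5, 14) misses the remaining region (no effect); the r=7 cylinder at (5.5, -1) partially overlaps it — only the 12.47 mm² overlap (of its 138.59 mm²) is removed, clipping the outline — boundary = 10.79 mm; (whole slice rotated 35° about Z — lengths, areas and connectivity unchanged). So its perimeter = 10.79 mm. Layer 55 (z = 11): the sphere: section is a regular 8-gon, circumradius = √(r²−h²) = √(7.5²−3.5²) = 6.633 (perimeter = 2·8·6.633·sin(180°/8) = 40.61 mm); the cube at (-2.5, 14) is present — its section is the full 20×4 rectangle (perimeter 48.00 mm); the r=7 cylinder at (5.5, -1) contributes a regular 8-gon of circumradius 7 (perimeter = 2·8·7.000·sin(180°/8) = 42.86 mm); Subtracting the remaining from the first: starting from the r=7.5 sphere, the 20×4 cube at (-2.5, 14) misses the remaining region (no effect); the r=7 cylinder at (5.5, -1) partially overlaps it — only the 61.43 mm² overlap (of its 138.59 mm²) is removed, clipping the outline — boundary = 39.82 mm; (rotated 35° about Z; rotation is an isometry so areas/perimeters/island counts are preserved). So its perimeter = 39.82 mm. Layer 55 is larger (39.82 vs 10.79 mm).

layer 55 (z = 11 mm)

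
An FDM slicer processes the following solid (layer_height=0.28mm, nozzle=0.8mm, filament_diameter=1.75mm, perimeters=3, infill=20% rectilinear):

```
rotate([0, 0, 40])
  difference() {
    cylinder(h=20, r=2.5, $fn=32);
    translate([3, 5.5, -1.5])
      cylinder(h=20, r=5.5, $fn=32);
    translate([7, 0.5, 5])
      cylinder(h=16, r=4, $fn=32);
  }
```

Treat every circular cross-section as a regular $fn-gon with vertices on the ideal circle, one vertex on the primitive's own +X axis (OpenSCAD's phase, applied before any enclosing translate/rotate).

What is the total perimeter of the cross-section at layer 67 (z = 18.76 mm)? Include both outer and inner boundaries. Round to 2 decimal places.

At z = 18.76 mm: the cylinder: section is a regular 32-gon, circumradius r=2.5 (perimeter = 2·32·2.500·sin(180°/32) = 15.68 mm); the cylinder at (3, 5.5) is not intersected at this z (z outside [-1.5, 18.5]); the cylinder at (7, 0.5): section is a regular 32-gon, circumradius r=4 (perimeter = 2·32·4.000·sin(180°/32) = 25.09 mm); After the difference (first − rest): starting from the r=2.5 cylinder, the r=4 cylinder at (7, 0.5) misses the remaining region (no effect) — boundary = 15.68 mm; (whole slice rotated 40° about Z — lengths, areas and connectivity unchanged). Overall, the cross-section is a single solid region. Total boundary length (outer) = 15.68 mm.

15.68 mm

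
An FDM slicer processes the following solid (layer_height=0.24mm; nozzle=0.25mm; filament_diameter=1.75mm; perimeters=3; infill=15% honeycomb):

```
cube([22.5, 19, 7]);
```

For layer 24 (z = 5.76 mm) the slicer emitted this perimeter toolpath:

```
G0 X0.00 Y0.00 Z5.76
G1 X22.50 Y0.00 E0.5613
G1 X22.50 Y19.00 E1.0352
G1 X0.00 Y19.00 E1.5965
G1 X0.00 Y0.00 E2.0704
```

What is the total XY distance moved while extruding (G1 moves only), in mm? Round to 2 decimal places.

83.00 mm

Sum the Euclidean lengths of each G1 segment: total = 83.00 mm.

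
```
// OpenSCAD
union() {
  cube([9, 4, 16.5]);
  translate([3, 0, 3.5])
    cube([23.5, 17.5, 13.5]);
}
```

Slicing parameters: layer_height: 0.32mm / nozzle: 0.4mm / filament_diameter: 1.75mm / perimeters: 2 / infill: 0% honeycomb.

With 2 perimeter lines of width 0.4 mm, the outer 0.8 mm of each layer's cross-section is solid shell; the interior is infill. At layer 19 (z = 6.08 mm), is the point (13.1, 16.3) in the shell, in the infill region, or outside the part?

infill

At z = 6.08 mm: the cube is present — its section is the full 9×4 rectangle; the cube at (3, 0) is present — its section is the full 23.5×17.5 rectangle; Taking the union: the regions partially overlap (shared area 24.00 mm²), so overlapping operands fuse into one piece — 1 connected region. Overall, the cross-section is a single solid region. The nearest boundary edge runs (3.00, 17.50)→(26.50, 17.50); distance from the point to it = 1.20 mm. The point is inside the cross-section and 1.20 mm from the nearest boundary — more than the 0.8 mm shell width (2 × 0.4), so it's in the infill interior.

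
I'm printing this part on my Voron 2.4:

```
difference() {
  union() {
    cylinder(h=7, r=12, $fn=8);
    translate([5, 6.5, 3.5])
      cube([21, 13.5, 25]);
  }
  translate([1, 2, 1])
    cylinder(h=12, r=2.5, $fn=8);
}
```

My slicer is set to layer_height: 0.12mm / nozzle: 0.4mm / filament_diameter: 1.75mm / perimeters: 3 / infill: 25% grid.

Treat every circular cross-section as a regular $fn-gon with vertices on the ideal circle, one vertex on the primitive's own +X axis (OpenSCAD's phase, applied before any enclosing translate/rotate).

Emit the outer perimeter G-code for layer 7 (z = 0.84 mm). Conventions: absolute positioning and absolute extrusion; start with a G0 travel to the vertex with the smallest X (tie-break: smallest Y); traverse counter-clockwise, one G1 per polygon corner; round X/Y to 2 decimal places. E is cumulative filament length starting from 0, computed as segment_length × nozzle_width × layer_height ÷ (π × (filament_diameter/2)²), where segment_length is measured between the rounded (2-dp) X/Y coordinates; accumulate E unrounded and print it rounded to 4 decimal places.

At z = 0.84 mm: the cylinder: section is a regular 8-gon, circumradius r=12; the cube at (5, 6.5) is not intersected at this z (z outside [3.5, 28.5]); Merging all regions: only the r=12 cylinder is present, so the union is just that shape — 1 connected region; the cylinder at (1, 2) does not reach this height (z outside [1, 13]); After the difference (first − rest): none of the subtracted shapes is present at this height, so that combined region is unchanged — 1 connected region. The outline is a single polygon with 8 vertices. Extrusion per mm of travel: 0.4 × 0.12 / (π × 0.875²) = 0.019956. Accumulating E over each segment gives final E = 1.4667.

G0 X-12.00 Y0.00 Z0.84
G1 X-8.49 Y-8.49 E0.1833
G1 X0.00 Y-12.00 E0.3667
G1 X8.49 Y-8.49 E0.5500
G1 X12.00 Y0.00 E0.7333
G1 X8.49 Y8.49 E0.9167
G1 X0.00 Y12.00 E1.1000
G1 X-8.49 Y8.49 E1.2833
G1 X-12.00 Y0.00 E1.4667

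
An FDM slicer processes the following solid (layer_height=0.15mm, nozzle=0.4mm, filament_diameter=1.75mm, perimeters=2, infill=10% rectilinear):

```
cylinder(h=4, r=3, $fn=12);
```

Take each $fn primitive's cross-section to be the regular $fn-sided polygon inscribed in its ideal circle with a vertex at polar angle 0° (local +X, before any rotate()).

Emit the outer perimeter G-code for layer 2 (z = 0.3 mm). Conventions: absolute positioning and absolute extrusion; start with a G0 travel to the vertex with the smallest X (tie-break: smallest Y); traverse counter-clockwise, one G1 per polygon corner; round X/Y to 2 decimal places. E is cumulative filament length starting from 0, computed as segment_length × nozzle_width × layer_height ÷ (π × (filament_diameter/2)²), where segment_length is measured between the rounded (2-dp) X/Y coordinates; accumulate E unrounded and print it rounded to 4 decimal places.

At z = 0.3 mm: the r=3 cylinder contributes a regular 12-gon of circumradius 3. The outline is a single polygon with 12 vertices. Extrusion per mm of travel: 0.4 × 0.15 / (π × 0.875²) = 0.024945. Accumulating E over each segment gives final E = 0.4650.

G0 X-3.00 Y0.00 Z0.30
G1 X-2.60 Y-1.50 E0.0387
G1 X-1.50 Y-2.60 E0.0775
G1 X0.00 Y-3.00 E0.1163
G1 X1.50 Y-2.60 E0.1550
G1 X2.60 Y-1.50 E0.1938
G1 X3.00 Y0.00 E0.2325
G1 X2.60 Y1.50 E0.2712
G1 X1.50 Y2.60 E0.3100
G1 X0.00 Y3.00 E0.3488
G1 X-1.50 Y2.60 E0.3875
G1 X-2.60 Y1.50 E0.4263
G1 X-3.00 Y0.00 E0.4650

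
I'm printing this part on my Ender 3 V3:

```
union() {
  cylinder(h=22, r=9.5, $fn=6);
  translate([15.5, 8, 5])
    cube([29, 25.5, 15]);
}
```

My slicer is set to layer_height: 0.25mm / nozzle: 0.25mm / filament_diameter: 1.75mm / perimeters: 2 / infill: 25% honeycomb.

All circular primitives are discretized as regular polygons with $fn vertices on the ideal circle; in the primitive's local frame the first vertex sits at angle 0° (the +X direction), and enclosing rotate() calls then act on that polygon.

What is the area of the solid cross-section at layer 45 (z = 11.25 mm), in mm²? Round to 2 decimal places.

At z = 11.25 mm: the r=9.5 cylinder gives a regular 6-gon of circumradius 9.5 (constant along its height) (area = (6/2)·9.500²·sin(360°/6) = 234.48 mm²); the cube at (15.5, 8) is present — its section is the full 29×25.5 rectangle (area 739.50 mm²); Taking the union: the 2 present regions are separate (no shared area or edge), so areas and boundary lengths simply add and each stays a separate island — area = 973.98 mm². Overall, the cross-section has 2 separate islands. Net area = 973.98 mm².

973.98 mm²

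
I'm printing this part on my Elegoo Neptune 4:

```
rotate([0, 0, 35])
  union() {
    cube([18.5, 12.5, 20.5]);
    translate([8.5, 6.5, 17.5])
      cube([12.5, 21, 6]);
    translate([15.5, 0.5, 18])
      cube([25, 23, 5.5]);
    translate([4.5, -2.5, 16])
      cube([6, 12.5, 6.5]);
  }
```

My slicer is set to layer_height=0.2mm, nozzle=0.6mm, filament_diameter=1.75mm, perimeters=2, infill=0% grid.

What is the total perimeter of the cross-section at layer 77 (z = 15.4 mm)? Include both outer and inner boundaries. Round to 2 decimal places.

At z = 15.4 mm: the cube (footprint 18.5×12.5) is included at this height (perimeter 62.00 mm); the cube at (8.5, 6.5) is absent (z outside [17.5, 23.5]); the cube at (15.5, 0.5) does not reach this height (z outside [18, 23.5]); the cube at (4.5, -2.5) is absent (z outside [16, 22.5]); Combining (union): only the 18.5×12.5 cube is present, so the union is just that shape — boundary = 62.00 mm; (rotated 35° about Z; rotation is an isometry so areas/perimeters/island counts are preserved). Overall, the cross-section is a single solid region. Total boundary length (outer) = 62.00 mm.

62.00 mm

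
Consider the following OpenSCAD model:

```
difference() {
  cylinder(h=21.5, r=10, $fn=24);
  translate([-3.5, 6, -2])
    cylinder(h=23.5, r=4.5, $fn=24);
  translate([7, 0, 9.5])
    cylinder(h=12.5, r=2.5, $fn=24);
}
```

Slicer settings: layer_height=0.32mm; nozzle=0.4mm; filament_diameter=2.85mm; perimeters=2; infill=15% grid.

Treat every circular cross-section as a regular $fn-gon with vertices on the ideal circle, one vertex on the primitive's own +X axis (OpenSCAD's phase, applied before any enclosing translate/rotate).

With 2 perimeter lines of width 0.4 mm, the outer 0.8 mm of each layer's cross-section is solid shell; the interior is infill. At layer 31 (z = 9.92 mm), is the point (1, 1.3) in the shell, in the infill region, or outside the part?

At z = 9.92 mm: the r=10 cylinder contributes a regular 24-gon of circumradius 10; the r=4.5 cylinder at (-3.5, 6) gives a regular 24-gon of circumradius 4.5 (constant along its height); the r=2.5 cylinder at (7, 0) gives a regular 24-gon of circumradius 2.5 (constant along its height); Subtracting the remaining from the first: starting from the r=10 cylinder, the r=4.5 cylinder at (-3.5, 6) partially overlaps it — only the 54.48 mm² overlap (of its 62.89 mm²) is removed, clipping the outline; the r=2.5 cylinder at (7, 0) lies wholly inside it (removes its full 19.41 mm² and its 15.66 mm outline becomes a hole wall) — 1 connected region with 1 hole. Overall, the cross-section is one region with 1 hole. The nearest boundary edge runs (-1.25, 2.10)→(-0.32, 2.82); distance from the point to it = 2.01 mm. The point is inside the cross-section and 2.01 mm from the nearest boundary — more than the 0.8 mm shell width (2 × 0.4), so it's in the infill interior.

infill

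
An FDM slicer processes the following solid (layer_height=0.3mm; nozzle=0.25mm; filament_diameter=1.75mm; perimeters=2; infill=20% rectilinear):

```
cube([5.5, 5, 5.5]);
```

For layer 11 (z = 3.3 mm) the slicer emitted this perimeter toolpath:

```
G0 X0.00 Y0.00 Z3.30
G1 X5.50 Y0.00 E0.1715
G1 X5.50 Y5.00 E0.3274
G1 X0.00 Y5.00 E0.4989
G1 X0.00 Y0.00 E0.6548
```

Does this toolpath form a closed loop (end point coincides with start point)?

yes

Start point (G0): (0.00, 0.00). End point (last G1): the path returns to the start — closed.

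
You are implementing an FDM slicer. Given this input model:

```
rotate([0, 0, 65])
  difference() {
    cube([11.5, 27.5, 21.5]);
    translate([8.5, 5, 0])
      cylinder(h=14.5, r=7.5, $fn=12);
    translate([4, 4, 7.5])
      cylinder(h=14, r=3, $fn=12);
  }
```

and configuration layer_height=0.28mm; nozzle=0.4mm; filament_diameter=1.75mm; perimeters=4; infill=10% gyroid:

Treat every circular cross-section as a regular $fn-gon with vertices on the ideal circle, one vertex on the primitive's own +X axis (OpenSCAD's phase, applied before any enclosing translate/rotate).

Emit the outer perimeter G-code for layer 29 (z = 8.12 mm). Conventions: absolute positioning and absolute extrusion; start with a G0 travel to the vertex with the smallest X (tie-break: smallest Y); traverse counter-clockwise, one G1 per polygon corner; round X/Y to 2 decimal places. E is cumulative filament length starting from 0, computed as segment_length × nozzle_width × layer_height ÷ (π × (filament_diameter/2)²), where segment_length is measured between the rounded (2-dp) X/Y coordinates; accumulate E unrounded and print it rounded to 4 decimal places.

At z = 8.12 mm: the 11.5×27.5 cube contributes its full rectangle; the r=7.5 cylinder at (8.5, 5) contributes a regular 12-gon of circumradius 7.5; the r=3 cylinder at (4, 4) contributes a regular 12-gon of circumradius 3; Taking the first minus the rest: starting from the 11.5×27.5 cube, the r=7.5 cylinder at (8.5, 5) partially overlaps it — only the 112.06 mm² overlap (of its 168.75 mm²) is removed, clipping the outline; the r=3 cylinder at (4, 4) partially overlaps it — only the 0.52 mm² overlap (of its 27.00 mm²) is removed, clipping the outline — 1 connected region; (whole slice rotated 65° about Z — lengths, areas and connectivity unchanged). The outline is a single polygon with 14 vertices. Extrusion per mm of travel: 0.4 × 0.28 / (π × 0.875²) = 0.046564. Accumulating E over each segment gives final E = 3.6595.

G0 X-24.92 Y11.62 Z8.12
G1 X0.00 Y0.00 E1.2803
G1 X1.38 Y2.95 E1.4320
G1 X-0.29 Y2.35 E1.5146
G1 X-1.19 Y2.50 E1.5571
G1 X-1.67 Y2.33 E1.5808
G1 X-3.20 Y2.60 E1.6532
G1 X-3.60 Y2.93 E1.6773
G1 X-4.11 Y3.02 E1.7014
G1 X-7.08 Y5.51 E1.8819
G1 X-8.41 Y9.16 E2.0628
G1 X-7.74 Y12.99 E2.2438
G1 X-5.74 Y15.37 E2.3886
G1 X-20.06 Y22.04 E3.1242
G1 X-24.92 Y11.62 E3.6595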